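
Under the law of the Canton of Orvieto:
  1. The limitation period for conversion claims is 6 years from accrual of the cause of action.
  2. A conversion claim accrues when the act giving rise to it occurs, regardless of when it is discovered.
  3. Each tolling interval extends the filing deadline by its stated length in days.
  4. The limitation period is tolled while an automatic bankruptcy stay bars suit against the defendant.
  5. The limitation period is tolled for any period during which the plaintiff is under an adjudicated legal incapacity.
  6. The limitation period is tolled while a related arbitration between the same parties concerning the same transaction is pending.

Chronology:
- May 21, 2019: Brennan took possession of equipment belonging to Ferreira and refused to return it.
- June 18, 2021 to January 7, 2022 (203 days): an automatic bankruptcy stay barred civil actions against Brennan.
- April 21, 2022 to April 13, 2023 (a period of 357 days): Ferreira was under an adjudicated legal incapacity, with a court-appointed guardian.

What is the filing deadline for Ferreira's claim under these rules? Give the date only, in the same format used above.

December 2, 2026

The limitation period began to run on May 21, 2019.
6 years from May 21, 2019 is May 21, 2025.
The period was tolled for 203 days by the automatic bankruptcy stay (June 18, 2021 to January 7, 2022), pushing the deadline to December 10, 2025.
Because the plaintiff's legal incapacity ran from April 21, 2022 to April 13, 2023, the deadline is extended by 357 days to December 2, 2026.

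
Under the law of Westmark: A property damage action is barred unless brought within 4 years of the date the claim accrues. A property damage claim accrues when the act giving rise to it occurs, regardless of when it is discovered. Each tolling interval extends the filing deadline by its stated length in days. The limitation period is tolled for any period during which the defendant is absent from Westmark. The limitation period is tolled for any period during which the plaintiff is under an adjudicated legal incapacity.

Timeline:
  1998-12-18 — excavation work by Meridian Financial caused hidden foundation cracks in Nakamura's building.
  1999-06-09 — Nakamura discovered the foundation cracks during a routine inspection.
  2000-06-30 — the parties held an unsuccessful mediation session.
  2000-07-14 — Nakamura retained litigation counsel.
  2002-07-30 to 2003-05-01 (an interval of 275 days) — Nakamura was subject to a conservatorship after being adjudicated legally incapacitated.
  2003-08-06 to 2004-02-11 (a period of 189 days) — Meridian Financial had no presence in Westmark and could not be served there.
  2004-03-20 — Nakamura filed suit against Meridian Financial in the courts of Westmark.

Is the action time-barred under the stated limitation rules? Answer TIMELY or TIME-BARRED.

Accrual is governed by the date of the act, so the period began to run on 1998-12-18; the later discovery on 1999-06-09 is irrelevant under the stated rule.
4 years from 1998-12-18 is 2002-12-18.
Because the plaintiff's legal incapacity ran from 2002-07-30 to 2003-05-01, the deadline is extended by 275 days to 2003-09-19.
The period was tolled for 189 days by the defendant's absence from the jurisdiction (2003-08-06 to 2004-02-11), pushing the deadline to 2004-03-26.
Nothing else in the chronology tolls or restarts the period.
The 2004-03-20 filing precedes the 2004-03-26 deadline; the claim is timely.

TIMELY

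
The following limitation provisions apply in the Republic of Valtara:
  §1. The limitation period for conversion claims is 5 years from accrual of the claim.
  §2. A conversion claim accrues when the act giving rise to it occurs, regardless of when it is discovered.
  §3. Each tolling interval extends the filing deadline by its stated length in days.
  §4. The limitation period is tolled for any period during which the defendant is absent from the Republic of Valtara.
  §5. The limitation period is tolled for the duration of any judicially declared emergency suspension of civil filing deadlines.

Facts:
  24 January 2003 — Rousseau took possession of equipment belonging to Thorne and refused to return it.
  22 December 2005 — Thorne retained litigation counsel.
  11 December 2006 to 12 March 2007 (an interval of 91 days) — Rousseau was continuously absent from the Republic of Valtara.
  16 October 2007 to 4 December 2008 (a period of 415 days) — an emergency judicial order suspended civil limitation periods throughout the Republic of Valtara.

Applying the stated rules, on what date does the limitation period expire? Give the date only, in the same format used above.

The limitation period began to run on 24 January 2003.
The untolled deadline — 5 years after 24 January 2003 — is 24 January 2008.
The period was tolled for 91 days by the defendant's absence from the jurisdiction (11 December 2006 to 12 March 2007), pushing the deadline to 24 April 2008.
The emergency suspension of filing deadlines from 16 October 2007 to 4 December 2008 tolled the period for 415 days, extending the deadline to 13 June 2009.
None of the other events listed affects the running of the period under the stated rules.

13 June 2009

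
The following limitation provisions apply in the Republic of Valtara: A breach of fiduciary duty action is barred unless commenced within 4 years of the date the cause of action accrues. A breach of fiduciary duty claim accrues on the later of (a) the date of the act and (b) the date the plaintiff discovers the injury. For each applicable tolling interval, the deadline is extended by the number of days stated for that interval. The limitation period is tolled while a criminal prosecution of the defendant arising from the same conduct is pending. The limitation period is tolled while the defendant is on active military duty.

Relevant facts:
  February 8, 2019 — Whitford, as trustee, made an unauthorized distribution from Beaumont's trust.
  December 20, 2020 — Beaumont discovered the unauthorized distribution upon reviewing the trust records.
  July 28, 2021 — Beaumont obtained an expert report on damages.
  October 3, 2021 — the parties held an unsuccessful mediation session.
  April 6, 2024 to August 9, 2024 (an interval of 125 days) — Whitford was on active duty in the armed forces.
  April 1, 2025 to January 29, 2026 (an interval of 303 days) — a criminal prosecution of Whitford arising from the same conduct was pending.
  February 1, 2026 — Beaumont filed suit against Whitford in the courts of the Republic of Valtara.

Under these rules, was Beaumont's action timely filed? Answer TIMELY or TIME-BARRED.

The claim accrued on December 20, 2020 — the later of the February 8, 2019 act and the December 20, 2020 discovery.
The untolled deadline — 4 years after December 20, 2020 — is December 20, 2024.
The period was tolled for 125 days by the defendant's active military service (April 6, 2024 to August 9, 2024), pushing the deadline to April 24, 2025.
The period was tolled for 303 days by the pending criminal prosecution (April 1, 2025 to January 29, 2026), pushing the deadline to February 21, 2026.
Nothing else in the chronology tolls or restarts the period.
The February 1, 2026 filing precedes the February 21, 2026 deadline; the claim is timely.

TIMELY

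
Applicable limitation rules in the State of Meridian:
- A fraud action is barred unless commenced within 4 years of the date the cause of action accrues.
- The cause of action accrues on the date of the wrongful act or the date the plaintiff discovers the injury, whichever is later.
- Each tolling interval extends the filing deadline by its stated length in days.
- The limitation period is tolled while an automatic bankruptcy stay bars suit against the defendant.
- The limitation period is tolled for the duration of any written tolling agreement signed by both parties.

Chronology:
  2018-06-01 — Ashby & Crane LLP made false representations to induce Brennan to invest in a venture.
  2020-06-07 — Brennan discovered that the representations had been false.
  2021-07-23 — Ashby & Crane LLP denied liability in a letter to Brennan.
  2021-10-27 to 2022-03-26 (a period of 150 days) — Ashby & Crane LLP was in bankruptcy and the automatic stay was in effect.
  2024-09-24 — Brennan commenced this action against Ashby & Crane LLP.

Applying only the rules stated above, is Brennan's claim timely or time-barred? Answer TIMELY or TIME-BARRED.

TIMELY

Taking the later of the act (2018-06-01) and discovery (2020-06-07), the claim accrued on 2020-06-07.
Adding the 4 years base period to 2020-06-07 gives a deadline of 2024-06-07, before any tolling.
The automatic bankruptcy stay from 2021-10-27 to 2022-03-26 tolled the period for 150 days, extending the deadline to 2024-11-04.
None of the other events listed affects the running of the period under the stated rules.
Brennan filed on 2024-09-24, before the 2024-11-04 deadline, so the action is timely.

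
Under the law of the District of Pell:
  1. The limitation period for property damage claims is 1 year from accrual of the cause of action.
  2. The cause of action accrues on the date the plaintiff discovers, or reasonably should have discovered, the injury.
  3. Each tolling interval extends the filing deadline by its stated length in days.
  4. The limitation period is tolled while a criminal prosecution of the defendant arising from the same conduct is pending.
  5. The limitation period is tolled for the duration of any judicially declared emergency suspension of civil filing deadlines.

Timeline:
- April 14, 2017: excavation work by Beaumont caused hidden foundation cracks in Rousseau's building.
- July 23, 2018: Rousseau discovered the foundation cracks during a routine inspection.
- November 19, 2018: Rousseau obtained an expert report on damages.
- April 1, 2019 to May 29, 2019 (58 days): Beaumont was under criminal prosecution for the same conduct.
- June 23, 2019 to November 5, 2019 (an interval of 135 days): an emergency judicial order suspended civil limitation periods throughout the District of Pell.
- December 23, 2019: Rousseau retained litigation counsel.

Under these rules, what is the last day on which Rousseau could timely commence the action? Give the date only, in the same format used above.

Accrual is tied to discovery, so the period began on July 23, 2018 rather than on April 14, 2017 when the act occurred.
Adding the 1 year base period to July 23, 2018 gives a deadline of July 23, 2019, before any tolling.
Because the pending criminal prosecution ran from April 1, 2019 to May 29, 2019, the deadline is extended by 58 days to September 19, 2019.
The emergency suspension of filing deadlines from June 23, 2019 to November 5, 2019 tolled the period for 135 days, extending the deadline to February 1, 2020.
Nothing else in the chronology tolls or restarts the period.

February 1, 2020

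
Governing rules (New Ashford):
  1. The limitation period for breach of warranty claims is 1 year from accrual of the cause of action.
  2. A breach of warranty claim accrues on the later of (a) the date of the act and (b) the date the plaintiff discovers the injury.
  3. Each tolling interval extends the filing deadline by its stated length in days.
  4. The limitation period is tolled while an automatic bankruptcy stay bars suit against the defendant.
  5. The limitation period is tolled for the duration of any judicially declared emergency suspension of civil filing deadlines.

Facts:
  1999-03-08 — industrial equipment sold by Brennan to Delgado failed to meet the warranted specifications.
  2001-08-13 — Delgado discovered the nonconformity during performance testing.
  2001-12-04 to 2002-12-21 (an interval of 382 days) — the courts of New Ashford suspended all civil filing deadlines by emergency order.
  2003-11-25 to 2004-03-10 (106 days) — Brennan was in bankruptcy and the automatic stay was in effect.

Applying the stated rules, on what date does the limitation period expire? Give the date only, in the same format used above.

2003-08-30

Taking the later of the act (1999-03-08) and discovery (2001-08-13), the claim accrued on 2001-08-13.
The untolled deadline — 1 year after 2001-08-13 — is 2002-08-13.
The emergency suspension of filing deadlines from 2001-12-04 to 2002-12-21 tolled the period for 382 days, extending the deadline to 2003-08-30.
The automatic bankruptcy stay starting 2003-11-25 came too late — the period had run on 2003-08-30 — and so does not extend the deadline.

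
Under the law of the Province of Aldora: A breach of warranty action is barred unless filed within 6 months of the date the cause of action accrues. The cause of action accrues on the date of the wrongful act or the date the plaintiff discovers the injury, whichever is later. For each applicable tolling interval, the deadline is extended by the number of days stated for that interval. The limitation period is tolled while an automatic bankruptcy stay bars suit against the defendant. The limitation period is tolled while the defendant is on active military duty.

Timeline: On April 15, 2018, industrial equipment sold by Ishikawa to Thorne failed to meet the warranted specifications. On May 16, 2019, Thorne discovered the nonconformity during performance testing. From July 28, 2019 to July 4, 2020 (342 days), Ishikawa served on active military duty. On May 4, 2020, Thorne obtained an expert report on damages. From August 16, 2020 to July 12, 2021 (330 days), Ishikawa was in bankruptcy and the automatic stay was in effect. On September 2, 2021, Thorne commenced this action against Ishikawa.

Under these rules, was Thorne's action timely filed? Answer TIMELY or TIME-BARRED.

TIMELY

Because discovery on May 16, 2019 post-dates the April 15, 2018 act, accrual under the later-of rule falls on May 16, 2019.
Adding the 6 months base period to May 16, 2019 gives a deadline of November 16, 2019, before any tolling.
Because the defendant's active military service ran from July 28, 2019 to July 4, 2020, the deadline is extended by 342 days to October 23, 2020.
Because the automatic bankruptcy stay ran from August 16, 2020 to July 12, 2021, the deadline is extended by 330 days to September 18, 2021.
Nothing else in the chronology tolls or restarts the period.
The September 2, 2021 filing precedes the September 18, 2021 deadline; the claim is timely.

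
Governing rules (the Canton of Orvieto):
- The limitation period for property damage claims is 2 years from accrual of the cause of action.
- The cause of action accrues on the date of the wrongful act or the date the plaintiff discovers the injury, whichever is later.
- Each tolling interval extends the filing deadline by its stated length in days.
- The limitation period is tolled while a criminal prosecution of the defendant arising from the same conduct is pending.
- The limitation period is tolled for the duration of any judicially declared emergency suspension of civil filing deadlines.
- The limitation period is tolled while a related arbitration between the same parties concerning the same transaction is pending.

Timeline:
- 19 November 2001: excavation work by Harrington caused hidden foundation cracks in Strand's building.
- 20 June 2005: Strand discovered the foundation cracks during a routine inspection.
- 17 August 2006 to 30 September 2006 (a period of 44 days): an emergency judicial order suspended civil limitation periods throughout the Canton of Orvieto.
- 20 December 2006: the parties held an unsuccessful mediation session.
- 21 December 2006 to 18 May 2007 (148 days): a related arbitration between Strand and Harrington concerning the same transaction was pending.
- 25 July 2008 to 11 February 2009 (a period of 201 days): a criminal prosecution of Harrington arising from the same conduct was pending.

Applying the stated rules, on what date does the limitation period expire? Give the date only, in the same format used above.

Taking the later of the act (19 November 2001) and discovery (20 June 2005), the claim accrued on 20 June 2005.
The untolled deadline — 2 years after 20 June 2005 — is 20 June 2007.
The period was tolled for 44 days by the emergency suspension of filing deadlines (17 August 2006 to 30 September 2006), pushing the deadline to 3 August 2007.
Because the pending related arbitration ran from 21 December 2006 to 18 May 2007, the deadline is extended by 148 days to 29 December 2007.
The pending criminal prosecution from 25 July 2008 to 11 February 2009 began after the period had already run on 29 December 2007, so it has no tolling effect.
Nothing else in the chronology tolls or restarts the period.

29 December 2007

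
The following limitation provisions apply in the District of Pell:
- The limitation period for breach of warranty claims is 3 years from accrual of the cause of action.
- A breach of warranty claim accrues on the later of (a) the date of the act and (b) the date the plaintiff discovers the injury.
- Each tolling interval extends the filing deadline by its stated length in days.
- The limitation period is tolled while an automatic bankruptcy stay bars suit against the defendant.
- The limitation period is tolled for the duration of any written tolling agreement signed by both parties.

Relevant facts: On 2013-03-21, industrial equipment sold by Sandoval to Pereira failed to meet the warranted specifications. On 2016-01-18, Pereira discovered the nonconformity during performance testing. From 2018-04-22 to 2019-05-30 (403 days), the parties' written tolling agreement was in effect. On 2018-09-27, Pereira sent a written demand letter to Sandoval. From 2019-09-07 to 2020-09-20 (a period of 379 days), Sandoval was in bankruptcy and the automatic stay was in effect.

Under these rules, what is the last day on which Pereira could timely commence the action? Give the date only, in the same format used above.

2021-03-10

Taking the later of the act (2013-03-21) and discovery (2016-01-18), the claim accrued on 2016-01-18.
The untolled deadline — 3 years after 2016-01-18 — is 2019-01-18.
The written tolling agreement from 2018-04-22 to 2019-05-30 tolled the period for 403 days, extending the deadline to 2020-02-25.
The automatic bankruptcy stay from 2019-09-07 to 2020-09-20 tolled the period for 379 days, extending the deadline to 2021-03-10.
None of the other events listed affects the running of the period under the stated rules.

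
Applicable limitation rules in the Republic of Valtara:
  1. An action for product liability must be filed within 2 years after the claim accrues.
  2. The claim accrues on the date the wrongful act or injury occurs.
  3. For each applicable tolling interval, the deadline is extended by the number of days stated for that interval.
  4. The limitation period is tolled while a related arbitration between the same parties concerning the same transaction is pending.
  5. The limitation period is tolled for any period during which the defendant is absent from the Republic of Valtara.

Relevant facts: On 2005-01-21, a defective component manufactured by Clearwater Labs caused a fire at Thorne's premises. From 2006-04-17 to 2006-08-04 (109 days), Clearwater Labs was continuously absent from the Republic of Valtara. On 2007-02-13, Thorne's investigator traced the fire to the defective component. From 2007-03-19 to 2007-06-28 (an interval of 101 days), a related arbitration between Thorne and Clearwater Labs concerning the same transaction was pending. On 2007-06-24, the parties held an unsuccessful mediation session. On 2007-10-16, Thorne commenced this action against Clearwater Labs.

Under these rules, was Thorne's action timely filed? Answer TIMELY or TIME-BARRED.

TIME-BARRED

The claim accrued on 2005-01-21, when the wrongful act occurred; under the stated occurrence rule the 2007-02-13 discovery does not delay accrual.
Adding the 2 years base period to 2005-01-21 gives a deadline of 2007-01-21, before any tolling.
The period was tolled for 109 days by the defendant's absence from the jurisdiction (2006-04-17 to 2006-08-04), pushing the deadline to 2007-05-10.
The period was tolled for 101 days by the pending related arbitration (2007-03-19 to 2007-06-28), pushing the deadline to 2007-08-19.
None of the other events listed affects the running of the period under the stated rules.
Thorne filed on 2007-10-16, after the 2007-08-19 deadline, so the action is time-barred.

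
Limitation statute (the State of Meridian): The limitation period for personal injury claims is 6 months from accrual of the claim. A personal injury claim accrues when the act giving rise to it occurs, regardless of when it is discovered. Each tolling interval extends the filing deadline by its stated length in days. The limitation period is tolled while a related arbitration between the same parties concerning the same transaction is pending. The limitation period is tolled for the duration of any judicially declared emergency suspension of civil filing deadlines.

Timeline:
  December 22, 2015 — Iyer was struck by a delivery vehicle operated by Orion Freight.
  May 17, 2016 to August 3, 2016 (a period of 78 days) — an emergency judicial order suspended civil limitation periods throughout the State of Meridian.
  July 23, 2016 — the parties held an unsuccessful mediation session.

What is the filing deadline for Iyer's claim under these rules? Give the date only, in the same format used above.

September 8, 2016

The limitation period began to run on December 22, 2015.
6 months from December 22, 2015 is June 22, 2016.
Because the emergency suspension of filing deadlines ran from May 17, 2016 to August 3, 2016, the deadline is extended by 78 days to September 8, 2016.
None of the other events listed affects the running of the period under the stated rules.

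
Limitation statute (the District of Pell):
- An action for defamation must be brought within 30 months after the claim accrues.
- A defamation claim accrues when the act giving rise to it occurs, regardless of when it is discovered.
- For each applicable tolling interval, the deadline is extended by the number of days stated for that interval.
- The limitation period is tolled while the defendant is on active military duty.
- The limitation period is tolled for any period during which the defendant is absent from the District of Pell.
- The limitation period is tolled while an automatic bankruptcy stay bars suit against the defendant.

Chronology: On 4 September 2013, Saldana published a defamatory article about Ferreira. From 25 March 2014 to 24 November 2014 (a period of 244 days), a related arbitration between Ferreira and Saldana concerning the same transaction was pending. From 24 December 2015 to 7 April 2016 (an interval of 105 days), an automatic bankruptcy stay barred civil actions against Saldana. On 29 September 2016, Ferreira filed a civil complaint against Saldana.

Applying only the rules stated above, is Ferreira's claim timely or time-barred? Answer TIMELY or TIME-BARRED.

TIME-BARRED

The claim accrued on 4 September 2013, the date of the act.
The untolled deadline — 30 months after 4 September 2013 — is 4 March 2016.
The period was tolled for 105 days by the automatic bankruptcy stay (24 December 2015 to 7 April 2016), pushing the deadline to 17 June 2016.
Although a pending arbitration ran from 25 March 2014 to 24 November 2014, the stated rules do not make that a tolling event, so it is disregarded.
Ferreira filed on 29 September 2016, after the 17 June 2016 deadline, so the action is time-barred.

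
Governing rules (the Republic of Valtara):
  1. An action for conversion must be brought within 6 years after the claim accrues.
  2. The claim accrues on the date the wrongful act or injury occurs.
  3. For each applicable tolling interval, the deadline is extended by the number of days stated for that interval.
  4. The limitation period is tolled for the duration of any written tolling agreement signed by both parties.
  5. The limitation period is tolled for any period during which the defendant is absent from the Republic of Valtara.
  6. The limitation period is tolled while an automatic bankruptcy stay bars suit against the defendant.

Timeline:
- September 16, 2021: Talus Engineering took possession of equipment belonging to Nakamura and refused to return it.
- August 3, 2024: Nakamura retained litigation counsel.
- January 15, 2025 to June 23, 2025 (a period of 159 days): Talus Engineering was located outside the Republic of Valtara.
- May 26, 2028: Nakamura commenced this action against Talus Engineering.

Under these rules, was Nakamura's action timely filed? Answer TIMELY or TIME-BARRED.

The claim accrued on September 16, 2021, when the wrongful act occurred.
6 years from September 16, 2021 is September 16, 2027.
The period was tolled for 159 days by the defendant's absence from the jurisdiction (January 15, 2025 to June 23, 2025), pushing the deadline to February 22, 2028.
The other events in the timeline have no effect on the limitation period under the stated rules.
Filing on May 26, 2028 missed the February 22, 2028 deadline — the action is time-barred.

TIME-BARRED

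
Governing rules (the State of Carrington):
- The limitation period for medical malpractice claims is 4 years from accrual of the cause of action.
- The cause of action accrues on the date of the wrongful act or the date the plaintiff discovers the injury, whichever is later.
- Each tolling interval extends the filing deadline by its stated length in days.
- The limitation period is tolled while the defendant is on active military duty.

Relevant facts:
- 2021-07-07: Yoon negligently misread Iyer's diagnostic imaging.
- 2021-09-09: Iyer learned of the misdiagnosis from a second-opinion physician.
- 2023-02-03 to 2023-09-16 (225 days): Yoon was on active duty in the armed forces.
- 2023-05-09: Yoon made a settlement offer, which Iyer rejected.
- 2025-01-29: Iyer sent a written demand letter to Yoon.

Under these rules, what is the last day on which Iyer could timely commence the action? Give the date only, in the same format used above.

2026-04-22

Taking the later of the act (2021-07-07) and discovery (2021-09-09), the claim accrued on 2021-09-09.
4 years from 2021-09-09 is 2025-09-09.
Because the defendant's active military service ran from 2023-02-03 to 2023-09-16, the deadline is extended by 225 days to 2026-04-22.
Nothing else in the chronology tolls or restarts the period.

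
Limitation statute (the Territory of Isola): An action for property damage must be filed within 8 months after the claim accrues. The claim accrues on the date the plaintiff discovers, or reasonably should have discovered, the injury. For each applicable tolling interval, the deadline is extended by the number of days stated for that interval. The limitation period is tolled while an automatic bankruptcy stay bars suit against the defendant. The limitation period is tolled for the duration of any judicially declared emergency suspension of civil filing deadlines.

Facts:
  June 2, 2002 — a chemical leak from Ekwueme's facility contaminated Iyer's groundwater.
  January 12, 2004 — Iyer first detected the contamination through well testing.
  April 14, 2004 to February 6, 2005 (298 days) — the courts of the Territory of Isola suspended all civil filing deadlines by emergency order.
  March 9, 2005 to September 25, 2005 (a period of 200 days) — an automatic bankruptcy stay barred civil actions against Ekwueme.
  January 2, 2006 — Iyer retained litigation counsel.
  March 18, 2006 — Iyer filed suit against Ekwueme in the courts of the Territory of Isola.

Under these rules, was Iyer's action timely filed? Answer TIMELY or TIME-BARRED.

TIME-BARRED

Under the discovery rule, the claim accrued on January 12, 2004, when Iyer discovered the injury — not on the June 2, 2002 date of the underlying act.
Adding the 8 months base period to January 12, 2004 gives a deadline of September 12, 2004, before any tolling.
Because the emergency suspension of filing deadlines ran from April 14, 2004 to February 6, 2005, the deadline is extended by 298 days to July 7, 2005.
The period was tolled for 200 days by the automatic bankruptcy stay (March 9, 2005 to September 25, 2005), pushing the deadline to January 23, 2006.
The other events in the timeline have no effect on the limitation period under the stated rules.
The March 18, 2006 filing falls after the January 23, 2006 deadline; the claim is time-barred.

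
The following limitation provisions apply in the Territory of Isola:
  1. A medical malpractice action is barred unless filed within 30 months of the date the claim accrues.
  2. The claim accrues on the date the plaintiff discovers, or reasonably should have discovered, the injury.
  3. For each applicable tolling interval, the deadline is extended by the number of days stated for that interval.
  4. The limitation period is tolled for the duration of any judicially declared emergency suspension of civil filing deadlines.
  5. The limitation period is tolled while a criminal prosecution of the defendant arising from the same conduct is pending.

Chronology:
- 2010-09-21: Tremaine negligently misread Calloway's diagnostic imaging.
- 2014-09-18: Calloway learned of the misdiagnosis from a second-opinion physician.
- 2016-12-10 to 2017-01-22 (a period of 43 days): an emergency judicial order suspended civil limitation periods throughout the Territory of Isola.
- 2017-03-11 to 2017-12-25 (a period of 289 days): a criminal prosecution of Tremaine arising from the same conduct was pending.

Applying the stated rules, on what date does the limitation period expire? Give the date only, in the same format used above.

Accrual is tied to discovery, so the period began on 2014-09-18 rather than on 2010-09-21 when the act occurred.
30 months from 2014-09-18 is 2017-03-18.
The emergency suspension of filing deadlines from 2016-12-10 to 2017-01-22 tolled the period for 43 days, extending the deadline to 2017-04-30.
The period was tolled for 289 days by the pending criminal prosecution (2017-03-11 to 2017-12-25), pushing the deadline to 2018-02-13.

2018-02-13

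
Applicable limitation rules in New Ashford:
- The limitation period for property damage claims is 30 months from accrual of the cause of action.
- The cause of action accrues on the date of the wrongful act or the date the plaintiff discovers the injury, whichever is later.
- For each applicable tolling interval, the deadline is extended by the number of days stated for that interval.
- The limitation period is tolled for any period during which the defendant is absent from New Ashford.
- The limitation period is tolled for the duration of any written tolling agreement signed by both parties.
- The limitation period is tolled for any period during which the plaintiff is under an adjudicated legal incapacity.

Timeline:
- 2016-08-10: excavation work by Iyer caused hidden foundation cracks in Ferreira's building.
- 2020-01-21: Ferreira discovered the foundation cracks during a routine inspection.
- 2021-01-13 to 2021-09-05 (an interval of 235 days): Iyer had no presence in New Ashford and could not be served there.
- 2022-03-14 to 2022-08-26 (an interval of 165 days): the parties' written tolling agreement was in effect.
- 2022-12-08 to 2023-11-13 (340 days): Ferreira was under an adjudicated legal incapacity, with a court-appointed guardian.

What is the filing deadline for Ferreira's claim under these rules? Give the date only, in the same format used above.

Because discovery on 2020-01-21 post-dates the 2016-08-10 act, accrual under the later-of rule falls on 2020-01-21.
The untolled deadline — 30 months after 2020-01-21 — is 2022-07-21.
The defendant's absence from the jurisdiction from 2021-01-13 to 2021-09-05 tolled the period for 235 days, extending the deadline to 2023-03-13.
The period was tolled for 165 days by the written tolling agreement (2022-03-14 to 2022-08-26), pushing the deadline to 2023-08-25.
The period was tolled for 340 days by the plaintiff's legal incapacity (2022-12-08 to 2023-11-13), pushing the deadline to 2024-07-30.

2024-07-30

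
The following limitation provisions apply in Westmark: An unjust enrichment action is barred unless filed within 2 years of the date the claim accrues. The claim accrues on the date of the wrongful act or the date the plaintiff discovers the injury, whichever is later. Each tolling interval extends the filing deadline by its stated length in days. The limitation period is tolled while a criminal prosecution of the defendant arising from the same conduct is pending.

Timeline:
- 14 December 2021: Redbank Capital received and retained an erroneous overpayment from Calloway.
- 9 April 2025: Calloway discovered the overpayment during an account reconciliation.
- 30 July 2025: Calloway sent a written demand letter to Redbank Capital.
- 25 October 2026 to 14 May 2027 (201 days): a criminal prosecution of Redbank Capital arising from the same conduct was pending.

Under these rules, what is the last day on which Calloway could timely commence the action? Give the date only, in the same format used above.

27 October 2027

Taking the later of the act (14 December 2021) and discovery (9 April 2025), the claim accrued on 9 April 2025.
Adding the 2 years base period to 9 April 2025 gives a deadline of 9 April 2027, before any tolling.
The pending criminal prosecution from 25 October 2026 to 14 May 2027 tolled the period for 201 days, extending the deadline to 27 October 2027.
The other events in the timeline have no effect on the limitation period under the stated rules.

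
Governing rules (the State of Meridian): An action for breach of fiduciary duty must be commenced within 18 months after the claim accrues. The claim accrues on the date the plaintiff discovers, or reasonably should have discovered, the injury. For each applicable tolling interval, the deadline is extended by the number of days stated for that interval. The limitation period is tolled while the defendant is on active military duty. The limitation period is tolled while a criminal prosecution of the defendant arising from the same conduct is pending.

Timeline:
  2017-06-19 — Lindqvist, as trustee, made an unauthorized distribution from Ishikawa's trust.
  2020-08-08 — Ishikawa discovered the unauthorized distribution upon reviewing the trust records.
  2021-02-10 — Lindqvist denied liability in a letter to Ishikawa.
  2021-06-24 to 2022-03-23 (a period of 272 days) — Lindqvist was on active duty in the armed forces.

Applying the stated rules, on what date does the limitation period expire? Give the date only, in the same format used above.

2022-11-07

Under the discovery rule, the claim accrued on 2020-08-08, when Ishikawa discovered the injury — not on the 2017-06-19 date of the underlying act.
The untolled deadline — 18 months after 2020-08-08 — is 2022-02-08.
Because the defendant's active military service ran from 2021-06-24 to 2022-03-23, the deadline is extended by 272 days to 2022-11-07.
The other events in the timeline have no effect on the limitation period under the stated rules.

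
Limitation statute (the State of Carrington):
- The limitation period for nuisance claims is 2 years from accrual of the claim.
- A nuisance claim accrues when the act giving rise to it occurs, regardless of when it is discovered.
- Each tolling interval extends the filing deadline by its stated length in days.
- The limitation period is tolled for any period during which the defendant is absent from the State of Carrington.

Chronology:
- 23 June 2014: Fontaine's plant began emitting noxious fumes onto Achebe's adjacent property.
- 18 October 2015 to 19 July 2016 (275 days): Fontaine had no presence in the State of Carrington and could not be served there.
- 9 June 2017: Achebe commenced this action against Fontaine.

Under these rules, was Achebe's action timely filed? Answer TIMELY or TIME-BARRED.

The claim accrued on 23 June 2014, the date of the act.
2 years from 23 June 2014 is 23 June 2016.
The defendant's absence from the jurisdiction from 18 October 2015 to 19 July 2016 tolled the period for 275 days, extending the deadline to 25 March 2017.
The 9 June 2017 filing falls after the 25 March 2017 deadline; the claim is time-barred.

TIME-BARRED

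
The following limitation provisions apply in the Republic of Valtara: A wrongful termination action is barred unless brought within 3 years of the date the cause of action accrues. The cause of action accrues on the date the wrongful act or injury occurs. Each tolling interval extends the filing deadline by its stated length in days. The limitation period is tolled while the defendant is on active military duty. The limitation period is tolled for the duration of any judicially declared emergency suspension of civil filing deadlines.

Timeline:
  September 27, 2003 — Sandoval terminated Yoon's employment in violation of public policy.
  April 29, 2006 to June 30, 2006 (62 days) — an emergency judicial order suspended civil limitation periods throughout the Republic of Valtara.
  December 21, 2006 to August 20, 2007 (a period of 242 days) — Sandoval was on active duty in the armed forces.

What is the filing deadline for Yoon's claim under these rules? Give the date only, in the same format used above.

November 28, 2006

The cause of action accrued on September 27, 2003, the date of the act.
Adding the 3 years base period to September 27, 2003 gives a deadline of September 27, 2006, before any tolling.
The emergency suspension of filing deadlines from April 29, 2006 to June 30, 2006 tolled the period for 62 days, extending the deadline to November 28, 2006.
By the time the defendant's active military service began on December 21, 2006, the limitation period had already expired on November 28, 2006; that interval cannot revive it.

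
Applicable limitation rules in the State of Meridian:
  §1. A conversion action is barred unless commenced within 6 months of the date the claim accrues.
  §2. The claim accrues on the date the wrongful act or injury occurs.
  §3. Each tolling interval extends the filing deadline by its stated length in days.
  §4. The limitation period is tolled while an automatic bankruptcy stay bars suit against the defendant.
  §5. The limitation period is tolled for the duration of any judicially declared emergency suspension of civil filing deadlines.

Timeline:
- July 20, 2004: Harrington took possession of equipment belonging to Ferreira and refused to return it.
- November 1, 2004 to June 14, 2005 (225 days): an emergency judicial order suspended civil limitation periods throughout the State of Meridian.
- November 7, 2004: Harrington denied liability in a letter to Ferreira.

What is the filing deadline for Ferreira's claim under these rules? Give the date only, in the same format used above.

September 2, 2005

The claim accrued on July 20, 2004, when the wrongful act occurred.
6 months from July 20, 2004 is January 20, 2005.
Because the emergency suspension of filing deadlines ran from November 1, 2004 to June 14, 2005, the deadline is extended by 225 days to September 2, 2005.
None of the other events listed affects the running of the period under the stated rules.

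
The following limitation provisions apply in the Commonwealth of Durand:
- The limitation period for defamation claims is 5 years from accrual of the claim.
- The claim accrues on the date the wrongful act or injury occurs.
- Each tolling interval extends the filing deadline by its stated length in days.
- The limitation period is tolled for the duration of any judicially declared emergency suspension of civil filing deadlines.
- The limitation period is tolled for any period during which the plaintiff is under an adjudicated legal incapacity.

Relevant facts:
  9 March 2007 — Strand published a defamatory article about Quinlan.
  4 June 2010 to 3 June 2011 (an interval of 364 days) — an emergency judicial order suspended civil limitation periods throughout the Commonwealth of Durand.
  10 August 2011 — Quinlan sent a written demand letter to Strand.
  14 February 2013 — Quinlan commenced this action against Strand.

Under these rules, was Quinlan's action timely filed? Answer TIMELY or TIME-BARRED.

The claim accrued on 9 March 2007, when the wrongful act occurred.
The untolled deadline — 5 years after 9 March 2007 — is 9 March 2012.
The emergency suspension of filing deadlines from 4 June 2010 to 3 June 2011 tolled the period for 364 days, extending the deadline to 8 March 2013.
The other events in the timeline have no effect on the limitation period under the stated rules.
Quinlan filed on 14 February 2013, before the 8 March 2013 deadline, so the action is timely.

TIMELY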